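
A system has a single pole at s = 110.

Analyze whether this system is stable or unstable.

Pole at s = 110 is in the right half-plane. Unstable.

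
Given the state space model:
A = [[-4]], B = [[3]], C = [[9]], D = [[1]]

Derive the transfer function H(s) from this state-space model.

(sI - A)⁻¹ = 1/(s + 4). H(s) = 9×3/(s + 4) + 1 = (s + 31)/(s + 4).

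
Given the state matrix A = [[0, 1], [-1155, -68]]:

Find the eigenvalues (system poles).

det(A - λI) = λ² - (-68)λ + 1155 = (λ - (-33))(λ - (-35)). Eigenvalues: -33, -35.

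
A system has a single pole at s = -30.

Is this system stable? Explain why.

Pole at s = -30 is in the left half-plane. Stable.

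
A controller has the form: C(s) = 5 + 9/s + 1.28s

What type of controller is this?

This is a Proportional-Integral-Derivative (PID) controller.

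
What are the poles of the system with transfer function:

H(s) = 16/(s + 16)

Pole is where denominator = 0: s + 16 = 0, so s = -16.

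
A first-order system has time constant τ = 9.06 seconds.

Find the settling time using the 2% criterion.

For first-order system, 2% settling time ≈ 4τ = 4 × 9.06 = 36.24 s.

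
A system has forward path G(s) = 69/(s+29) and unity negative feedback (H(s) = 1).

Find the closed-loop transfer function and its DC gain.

T(s) = G/(1+GH) = [69/(s+29)] / [1 + 69/(s+29)] = 69/(s+29+69) = 69/(s+98). DC gain = 69/98 = 0.7041.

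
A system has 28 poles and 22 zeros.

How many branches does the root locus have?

Root locus has n branches where n = number of poles = 28.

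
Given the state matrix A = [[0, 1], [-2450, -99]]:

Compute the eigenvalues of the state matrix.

det(A - λI) = λ² - (-99)λ + 2450 = (λ - (-49))(λ - (-50)). Eigenvalues: -49, -50.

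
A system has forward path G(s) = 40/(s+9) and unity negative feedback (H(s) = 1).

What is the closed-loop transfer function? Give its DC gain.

T(s) = G/(1+GH) = [40/(s+9)] / [1 + 40/(s+9)] = 40/(s+9+40) = 40/(s+49). DC gain = 40/49 = 0.8163.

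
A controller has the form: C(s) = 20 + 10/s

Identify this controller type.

This is a Proportional-Integral (PI) controller.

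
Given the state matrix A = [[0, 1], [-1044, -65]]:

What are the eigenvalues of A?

det(A - λI) = λ² - (-65)λ + 1044 = (λ - (-36))(λ - (-29)). Eigenvalues: -36, -29.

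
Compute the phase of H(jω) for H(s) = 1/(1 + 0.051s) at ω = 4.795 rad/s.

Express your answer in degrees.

Phase = -arctan(ωτ) = -arctan(4.795 × 0.051) = -13.7°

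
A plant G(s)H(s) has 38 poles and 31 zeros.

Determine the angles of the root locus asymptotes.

n - m = 38 - 31 = 7. Angles: θk = (2k + 1)·180°/7 = 25.71°, 77.14°, 128.57°, 180°, 231.43°, 282.86°, 334.29°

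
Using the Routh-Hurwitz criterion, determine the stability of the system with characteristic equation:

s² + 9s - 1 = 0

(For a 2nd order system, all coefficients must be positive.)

Coefficients: 1, 9, -1. c=-1 not positive, so system is unstable.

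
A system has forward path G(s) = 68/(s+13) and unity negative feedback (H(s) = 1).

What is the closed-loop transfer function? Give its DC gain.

T(s) = G/(1+GH) = [68/(s+13)] / [1 + 68/(s+13)] = 68/(s+13+68) = 68/(s+81). DC gain = 68/81 = 0.8395.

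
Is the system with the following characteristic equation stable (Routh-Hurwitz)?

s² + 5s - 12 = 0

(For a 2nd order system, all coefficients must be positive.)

Coefficients: 1, 5, -12. c=-12 not positive, so system is unstable.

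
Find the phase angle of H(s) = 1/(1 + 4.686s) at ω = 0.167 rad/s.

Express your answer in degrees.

Phase = -arctan(ωτ) = -arctan(0.167 × 4.686) = -38.0°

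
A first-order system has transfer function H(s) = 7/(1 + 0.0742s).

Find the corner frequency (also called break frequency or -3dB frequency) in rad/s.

Corner frequency = 1/τ = 1/0.0742 = 13.477 rad/s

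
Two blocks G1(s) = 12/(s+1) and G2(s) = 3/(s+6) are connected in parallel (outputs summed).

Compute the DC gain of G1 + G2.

Parallel: G_eq = G1 + G2. DC gain = G1(0) + G2(0) = 12/1 + 3/6 = 12 + 0.5 = 12.5.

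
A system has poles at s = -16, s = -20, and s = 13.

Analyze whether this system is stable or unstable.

Pole(s) at s = 13 are not in the left half-plane. System is unstable.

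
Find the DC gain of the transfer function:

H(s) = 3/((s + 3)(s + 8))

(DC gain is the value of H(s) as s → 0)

DC gain = H(0) = 3/(3 × 8) = 3/24 = 0.125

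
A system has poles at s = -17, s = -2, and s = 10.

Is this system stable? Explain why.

Pole(s) at s = 10 are not in the left half-plane. System is unstable.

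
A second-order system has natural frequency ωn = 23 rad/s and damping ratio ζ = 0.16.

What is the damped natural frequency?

ωd = ωn√(1 - ζ²) = 23√(1 - 0.16²) = 22.7 rad/s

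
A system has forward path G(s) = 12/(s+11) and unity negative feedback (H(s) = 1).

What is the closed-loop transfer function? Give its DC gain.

T(s) = G/(1+GH) = [12/(s+11)] / [1 + 12/(s+11)] = 12/(s+11+12) = 12/(s+23). DC gain = 12/23 = 0.5217.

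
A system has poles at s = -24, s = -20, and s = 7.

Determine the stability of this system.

Pole(s) at s = 7 are not in the left half-plane. System is unstable.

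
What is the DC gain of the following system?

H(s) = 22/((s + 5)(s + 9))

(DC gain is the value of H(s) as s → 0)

DC gain = H(0) = 22/(5 × 9) = 22/45 = 0.4889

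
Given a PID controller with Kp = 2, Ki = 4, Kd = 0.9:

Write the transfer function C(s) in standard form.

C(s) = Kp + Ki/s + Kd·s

Substituting values: C(s) = 2 + 4/s + 0.9s = (0.9s² + 2s + 4)/s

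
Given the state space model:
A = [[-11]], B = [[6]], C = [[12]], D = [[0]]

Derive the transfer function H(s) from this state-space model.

(sI - A)⁻¹ = 1/(s + 11). H(s) = 12 × 6/(s + 11) + 0 = 72/(s + 11).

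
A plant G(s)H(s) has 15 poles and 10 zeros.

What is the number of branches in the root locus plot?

Root locus has n branches where n = number of poles = 15.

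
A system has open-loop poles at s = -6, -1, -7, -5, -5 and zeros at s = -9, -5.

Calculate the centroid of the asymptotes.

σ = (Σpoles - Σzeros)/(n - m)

σ = (Σpoles - Σzeros)/(n - m) = (-24 - (-14))/(5 - 2) = -10/3 = -3.33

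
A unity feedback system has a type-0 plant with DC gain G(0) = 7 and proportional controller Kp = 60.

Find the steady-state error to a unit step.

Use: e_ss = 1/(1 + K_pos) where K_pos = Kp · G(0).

K_pos = Kp · G(0) = 60 × 7 = 420. e_ss = 1/(1 + 420) = 0.0024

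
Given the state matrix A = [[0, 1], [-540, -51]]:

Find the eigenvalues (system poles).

det(A - λI) = λ² - (-51)λ + 540 = (λ - (-15))(λ - (-36)). Eigenvalues: -15, -36.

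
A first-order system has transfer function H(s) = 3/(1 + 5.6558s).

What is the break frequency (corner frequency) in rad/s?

Corner frequency = 1/τ = 1/5.6558 = 0.177 rad/s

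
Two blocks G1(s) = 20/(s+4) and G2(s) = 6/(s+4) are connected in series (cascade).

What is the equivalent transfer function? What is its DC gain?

Series: multiply transfer functions. G_eq = 20/(s+4) × 6/(s+4) = 120/((s+4)(s+4)). DC gain = 120/(4×4) = 7.5.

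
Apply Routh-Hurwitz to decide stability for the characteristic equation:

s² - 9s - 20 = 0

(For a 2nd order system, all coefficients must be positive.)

Coefficients: 1, -9, -20. b=-9, c=-20 not positive, so system is unstable.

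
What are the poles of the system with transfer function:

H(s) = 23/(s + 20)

Pole is where denominator = 0: s + 20 = 0, so s = -20.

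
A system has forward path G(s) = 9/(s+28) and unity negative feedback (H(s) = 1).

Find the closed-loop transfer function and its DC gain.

T(s) = G/(1+GH) = [9/(s+28)] / [1 + 9/(s+28)] = 9/(s+28+9) = 9/(s+37). DC gain = 9/37 = 0.2432.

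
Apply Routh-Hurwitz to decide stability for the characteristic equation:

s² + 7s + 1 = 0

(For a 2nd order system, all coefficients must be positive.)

Coefficients: 1, 7, 1. All positive, so system is stable.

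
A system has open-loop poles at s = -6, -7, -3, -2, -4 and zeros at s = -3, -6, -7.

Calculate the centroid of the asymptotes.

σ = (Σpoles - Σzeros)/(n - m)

σ = (Σpoles - Σzeros)/(n - m) = (-22 - (-16))/(5 - 3) = -6/2 = -3.0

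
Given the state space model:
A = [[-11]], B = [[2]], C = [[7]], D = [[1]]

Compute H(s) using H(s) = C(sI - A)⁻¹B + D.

(sI - A)⁻¹ = 1/(s + 11). H(s) = 7×2/(s + 11) + 1 = (s + 25)/(s + 11).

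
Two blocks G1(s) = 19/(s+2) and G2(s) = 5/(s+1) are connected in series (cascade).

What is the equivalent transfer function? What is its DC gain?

Series: multiply transfer functions. G_eq = 19/(s+2) × 5/(s+1) = 95/((s+2)(s+1)). DC gain = 95/(2×1) = 47.5.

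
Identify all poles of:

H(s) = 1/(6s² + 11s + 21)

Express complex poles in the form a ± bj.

Discriminant = 11² - 4×6×21 = 121 - 504 = -383 < 0, so the poles are a complex conjugate pair s = (-11 ± j√383)/(2×6). Real part = -11/(2×6) = -11/12 ≈ -0.9167; imaginary part = ±√383/(2×6) ≈ 1.6309. Poles: s = -0.9167 ± 1.6309j.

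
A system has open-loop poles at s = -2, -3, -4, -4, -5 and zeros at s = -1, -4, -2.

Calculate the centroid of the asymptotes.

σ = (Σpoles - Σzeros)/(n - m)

σ = (Σpoles - Σzeros)/(n - m) = (-18 - (-7))/(5 - 3) = -11/2 = -5.5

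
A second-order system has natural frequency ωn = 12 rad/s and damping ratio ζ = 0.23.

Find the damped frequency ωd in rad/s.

ωd = ωn√(1 - ζ²) = 12√(1 - 0.23²) = 11.68 rad/s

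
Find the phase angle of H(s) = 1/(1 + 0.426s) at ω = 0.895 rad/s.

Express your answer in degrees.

Phase = -arctan(ωτ) = -arctan(0.895 × 0.426) = -20.9°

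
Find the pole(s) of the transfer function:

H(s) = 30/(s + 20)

Pole is where denominator = 0: s + 20 = 0, so s = -20.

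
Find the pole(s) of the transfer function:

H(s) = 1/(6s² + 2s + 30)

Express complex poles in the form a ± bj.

Discriminant = 2² - 4×6×30 = 4 - 720 = -716 < 0, so the poles are a complex conjugate pair s = (-2 ± j√716)/(2×6). Real part = -2/(2×6) = -2/12 ≈ -0.1667; imaginary part = ±√716/(2×6) ≈ 2.2298. Poles: s = -0.1667 ± 2.2298j.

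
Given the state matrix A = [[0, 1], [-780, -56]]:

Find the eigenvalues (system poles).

det(A - λI) = λ² - (-56)λ + 780 = (λ - (-30))(λ - (-26)). Eigenvalues: -30, -26.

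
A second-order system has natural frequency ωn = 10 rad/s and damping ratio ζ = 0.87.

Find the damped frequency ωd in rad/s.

ωd = ωn√(1 - ζ²) = 10√(1 - 0.87²) = 4.93 rad/s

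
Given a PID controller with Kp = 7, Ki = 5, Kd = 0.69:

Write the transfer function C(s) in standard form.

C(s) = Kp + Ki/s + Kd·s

Substituting values: C(s) = 7 + 5/s + 0.69s = (0.69s² + 7s + 5)/s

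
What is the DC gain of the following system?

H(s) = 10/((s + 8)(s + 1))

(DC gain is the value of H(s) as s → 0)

DC gain = H(0) = 10/(8 × 1) = 10/8 = 1.25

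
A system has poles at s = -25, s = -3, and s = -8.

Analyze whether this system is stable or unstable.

All poles are in the left half-plane. System is stable.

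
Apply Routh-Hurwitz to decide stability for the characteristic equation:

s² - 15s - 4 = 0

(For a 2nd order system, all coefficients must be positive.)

Coefficients: 1, -15, -4. b=-15, c=-4 not positive, so system is unstable.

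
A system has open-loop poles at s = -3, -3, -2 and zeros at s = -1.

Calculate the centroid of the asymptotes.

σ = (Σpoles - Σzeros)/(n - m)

σ = (Σpoles - Σzeros)/(n - m) = (-8 - (-1))/(3 - 1) = -7/2 = -3.5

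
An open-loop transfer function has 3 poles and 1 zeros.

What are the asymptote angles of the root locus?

n - m = 3 - 1 = 2. Angles: θk = (2k + 1)·180°/2 = 90°, 270°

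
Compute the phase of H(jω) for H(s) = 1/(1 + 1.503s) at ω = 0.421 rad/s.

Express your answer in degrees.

Phase = -arctan(ωτ) = -arctan(0.421 × 1.503) = -32.3°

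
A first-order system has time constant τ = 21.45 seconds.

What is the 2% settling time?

For first-order system, 2% settling time ≈ 4τ = 4 × 21.45 = 85.8 s.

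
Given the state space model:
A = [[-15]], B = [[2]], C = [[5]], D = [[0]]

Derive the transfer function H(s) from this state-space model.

(sI - A)⁻¹ = 1/(s + 15). H(s) = 5 × 2/(s + 15) + 0 = 10/(s + 15).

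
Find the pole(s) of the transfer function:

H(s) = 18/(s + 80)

Pole is where denominator = 0: s + 80 = 0, so s = -80.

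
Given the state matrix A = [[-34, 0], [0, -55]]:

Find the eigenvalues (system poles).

For diagonal matrix, eigenvalues are diagonal entries: λ₁ = -34, λ₂ = -55.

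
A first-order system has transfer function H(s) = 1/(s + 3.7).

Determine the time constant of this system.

For H(s) = 1/(s + 1/τ), the pole is at -1/τ = -3.7, so τ = 1/3.7 = 0.2703 s.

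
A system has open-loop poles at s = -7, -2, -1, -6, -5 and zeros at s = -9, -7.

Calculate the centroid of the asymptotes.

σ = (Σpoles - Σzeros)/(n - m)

σ = (Σpoles - Σzeros)/(n - m) = (-21 - (-16))/(5 - 2) = -5/3 = -1.67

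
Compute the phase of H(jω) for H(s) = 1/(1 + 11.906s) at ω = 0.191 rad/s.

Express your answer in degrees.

Phase = -arctan(ωτ) = -arctan(0.191 × 11.906) = -66.3°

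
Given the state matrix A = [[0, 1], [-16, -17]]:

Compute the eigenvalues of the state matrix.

det(A - λI) = λ² - (-17)λ + 16 = (λ - (-16))(λ - (-1)). Eigenvalues: -16, -1.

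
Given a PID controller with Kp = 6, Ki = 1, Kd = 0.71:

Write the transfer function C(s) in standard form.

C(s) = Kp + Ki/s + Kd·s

Substituting values: C(s) = 6 + 1/s + 0.71s = (0.71s² + 6s + 1)/s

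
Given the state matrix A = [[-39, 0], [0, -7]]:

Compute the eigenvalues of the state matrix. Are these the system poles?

For diagonal matrix, eigenvalues are diagonal entries: λ₁ = -39, λ₂ = -7. Eigenvalues of A = system poles.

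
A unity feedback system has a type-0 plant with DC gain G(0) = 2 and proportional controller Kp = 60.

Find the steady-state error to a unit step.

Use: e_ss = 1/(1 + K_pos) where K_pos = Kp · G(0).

K_pos = Kp · G(0) = 60 × 2 = 120. e_ss = 1/(1 + 120) = 0.0083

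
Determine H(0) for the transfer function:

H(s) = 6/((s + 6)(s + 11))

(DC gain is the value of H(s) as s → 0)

DC gain = H(0) = 6/(6 × 11) = 6/66 = 0.0909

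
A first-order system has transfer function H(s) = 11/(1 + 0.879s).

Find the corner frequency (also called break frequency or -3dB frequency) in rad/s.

Corner frequency = 1/τ = 1/0.879 = 1.138 rad/s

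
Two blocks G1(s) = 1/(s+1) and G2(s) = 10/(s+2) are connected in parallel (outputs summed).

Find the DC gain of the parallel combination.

Parallel: G_eq = G1 + G2. DC gain = G1(0) + G2(0) = 1/1 + 10/2 = 1 + 5 = 6.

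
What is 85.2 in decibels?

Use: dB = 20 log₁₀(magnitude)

dB = 20 log₁₀(85.2) = 38.6 dB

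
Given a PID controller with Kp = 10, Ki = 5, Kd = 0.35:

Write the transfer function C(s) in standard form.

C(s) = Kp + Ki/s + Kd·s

Substituting values: C(s) = 10 + 5/s + 0.35s = (0.35s² + 10s + 5)/s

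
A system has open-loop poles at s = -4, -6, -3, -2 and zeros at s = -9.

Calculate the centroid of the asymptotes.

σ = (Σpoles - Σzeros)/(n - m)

σ = (Σpoles - Σzeros)/(n - m) = (-15 - (-9))/(4 - 1) = -6/3 = -2.0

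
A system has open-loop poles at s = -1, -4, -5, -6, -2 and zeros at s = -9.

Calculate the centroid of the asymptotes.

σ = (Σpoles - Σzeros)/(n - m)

σ = (Σpoles - Σzeros)/(n - m) = (-18 - (-9))/(5 - 1) = -9/4 = -2.25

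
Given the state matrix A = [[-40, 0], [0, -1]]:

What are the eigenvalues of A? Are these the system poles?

For diagonal matrix, eigenvalues are diagonal entries: λ₁ = -40, λ₂ = -1. Eigenvalues of A = system poles.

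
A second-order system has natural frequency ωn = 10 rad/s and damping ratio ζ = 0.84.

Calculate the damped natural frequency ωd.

ωd = ωn√(1 - ζ²) = 10√(1 - 0.84²) = 5.43 rad/s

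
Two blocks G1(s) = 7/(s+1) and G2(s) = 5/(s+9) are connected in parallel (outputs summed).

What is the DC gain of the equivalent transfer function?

Parallel: G_eq = G1 + G2. DC gain = G1(0) + G2(0) = 7/1 + 5/9 = 7 + 0.5556 = 7.5556.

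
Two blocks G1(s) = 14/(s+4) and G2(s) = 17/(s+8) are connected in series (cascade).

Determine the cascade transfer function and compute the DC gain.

Series: multiply transfer functions. G_eq = 14/(s+4) × 17/(s+8) = 238/((s+4)(s+8)). DC gain = 238/(4×8) = 7.4375.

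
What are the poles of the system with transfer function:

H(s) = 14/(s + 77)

Pole is where denominator = 0: s + 77 = 0, so s = -77.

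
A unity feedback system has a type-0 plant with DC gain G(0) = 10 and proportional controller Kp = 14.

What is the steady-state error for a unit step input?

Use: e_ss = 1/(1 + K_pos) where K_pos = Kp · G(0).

K_pos = Kp · G(0) = 14 × 10 = 140. e_ss = 1/(1 + 140) = 0.0071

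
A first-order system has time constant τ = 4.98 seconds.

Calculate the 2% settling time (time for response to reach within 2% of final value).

For first-order system, 2% settling time ≈ 4τ = 4 × 4.98 = 19.92 s.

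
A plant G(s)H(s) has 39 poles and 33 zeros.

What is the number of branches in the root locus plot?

Root locus has n branches where n = number of poles = 39.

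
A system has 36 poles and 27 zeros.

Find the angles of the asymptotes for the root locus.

n - m = 36 - 27 = 9. Angles: θk = (2k + 1)·180°/9 = 20°, 60°, 100°, 140°, 180°, 220°, 260°, 300°, 340°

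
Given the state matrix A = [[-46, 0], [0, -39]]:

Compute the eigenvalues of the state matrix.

For diagonal matrix, eigenvalues are diagonal entries: λ₁ = -46, λ₂ = -39.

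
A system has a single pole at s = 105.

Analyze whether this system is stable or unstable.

Pole at s = 105 is in the right half-plane. Unstable.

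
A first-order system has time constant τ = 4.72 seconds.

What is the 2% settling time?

For first-order system, 2% settling time ≈ 4τ = 4 × 4.72 = 18.88 s.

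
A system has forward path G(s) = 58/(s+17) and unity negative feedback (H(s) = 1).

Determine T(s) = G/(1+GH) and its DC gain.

T(s) = G/(1+GH) = [58/(s+17)] / [1 + 58/(s+17)] = 58/(s+17+58) = 58/(s+75). DC gain = 58/75 = 0.7733.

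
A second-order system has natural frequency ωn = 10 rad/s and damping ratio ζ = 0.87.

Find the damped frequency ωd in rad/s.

ωd = ωn√(1 - ζ²) = 10√(1 - 0.87²) = 4.93 rad/s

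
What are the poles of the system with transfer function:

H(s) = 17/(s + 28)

Pole is where denominator = 0: s + 28 = 0, so s = -28.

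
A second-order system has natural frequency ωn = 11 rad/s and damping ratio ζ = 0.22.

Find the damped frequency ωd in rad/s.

ωd = ωn√(1 - ζ²) = 11√(1 - 0.22²) = 10.73 rad/s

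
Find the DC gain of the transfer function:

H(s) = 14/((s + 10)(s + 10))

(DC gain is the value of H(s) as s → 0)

DC gain = H(0) = 14/(10 × 10) = 14/100 = 0.14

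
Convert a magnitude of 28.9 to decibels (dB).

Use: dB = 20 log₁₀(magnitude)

dB = 20 log₁₀(28.9) = 29.2 dB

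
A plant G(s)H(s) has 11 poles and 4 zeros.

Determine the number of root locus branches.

Root locus has n branches where n = number of poles = 11.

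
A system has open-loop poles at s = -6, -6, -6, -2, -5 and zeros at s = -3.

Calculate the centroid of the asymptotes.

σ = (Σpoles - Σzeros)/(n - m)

σ = (Σpoles - Σzeros)/(n - m) = (-25 - (-3))/(5 - 1) = -22/4 = -5.5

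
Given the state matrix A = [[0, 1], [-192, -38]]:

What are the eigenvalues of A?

det(A - λI) = λ² - (-38)λ + 192 = (λ - (-6))(λ - (-32)). Eigenvalues: -6, -32.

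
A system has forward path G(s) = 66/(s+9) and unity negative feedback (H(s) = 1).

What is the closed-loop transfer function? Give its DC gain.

T(s) = G/(1+GH) = [66/(s+9)] / [1 + 66/(s+9)] = 66/(s+9+66) = 66/(s+75). DC gain = 66/75 = 0.88.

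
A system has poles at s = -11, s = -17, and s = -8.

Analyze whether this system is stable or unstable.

All poles are in the left half-plane. System is stable.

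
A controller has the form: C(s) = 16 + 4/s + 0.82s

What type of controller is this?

This is a Proportional-Integral-Derivative (PID) controller.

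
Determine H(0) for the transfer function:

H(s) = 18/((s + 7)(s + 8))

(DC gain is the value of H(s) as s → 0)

DC gain = H(0) = 18/(7 × 8) = 18/56 = 0.3214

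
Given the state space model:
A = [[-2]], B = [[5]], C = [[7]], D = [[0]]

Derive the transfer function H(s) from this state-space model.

(sI - A)⁻¹ = 1/(s + 2). H(s) = 7 × 5/(s + 2) + 0 = 35/(s + 2).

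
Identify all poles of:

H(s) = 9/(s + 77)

Pole is where denominator = 0: s + 77 = 0, so s = -77.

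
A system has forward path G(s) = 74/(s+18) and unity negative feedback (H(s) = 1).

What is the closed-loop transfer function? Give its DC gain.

T(s) = G/(1+GH) = [74/(s+18)] / [1 + 74/(s+18)] = 74/(s+18+74) = 74/(s+92). DC gain = 74/92 = 0.8043.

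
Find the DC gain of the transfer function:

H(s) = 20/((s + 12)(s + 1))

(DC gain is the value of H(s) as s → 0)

DC gain = H(0) = 20/(12 × 1) = 20/12 = 1.6667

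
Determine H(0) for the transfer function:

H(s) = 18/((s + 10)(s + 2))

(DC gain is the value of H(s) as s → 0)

DC gain = H(0) = 18/(10 × 2) = 18/20 = 0.9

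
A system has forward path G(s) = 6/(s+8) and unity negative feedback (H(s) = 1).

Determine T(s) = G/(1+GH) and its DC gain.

T(s) = G/(1+GH) = [6/(s+8)] / [1 + 6/(s+8)] = 6/(s+8+6) = 6/(s+14). DC gain = 6/14 = 0.4286.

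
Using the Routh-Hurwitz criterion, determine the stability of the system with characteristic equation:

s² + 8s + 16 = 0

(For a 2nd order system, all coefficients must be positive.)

Coefficients: 1, 8, 16. All positive, so system is stable.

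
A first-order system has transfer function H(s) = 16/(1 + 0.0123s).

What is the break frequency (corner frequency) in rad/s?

Corner frequency = 1/τ = 1/0.0123 = 81.301 rad/s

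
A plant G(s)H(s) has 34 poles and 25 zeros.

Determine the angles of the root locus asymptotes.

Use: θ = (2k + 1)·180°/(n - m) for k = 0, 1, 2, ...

n - m = 34 - 25 = 9. Angles: θk = (2k + 1)·180°/9 = 20°, 60°, 100°, 140°, 180°, 220°, 260°, 300°, 340°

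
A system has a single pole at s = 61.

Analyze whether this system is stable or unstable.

Pole at s = 61 is in the right half-plane. Unstable.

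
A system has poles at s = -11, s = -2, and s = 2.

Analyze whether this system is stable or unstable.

Pole(s) at s = 2 are not in the left half-plane. System is unstable.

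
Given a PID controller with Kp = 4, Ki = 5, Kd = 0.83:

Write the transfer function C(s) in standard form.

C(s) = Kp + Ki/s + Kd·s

Substituting values: C(s) = 4 + 5/s + 0.83s = (0.83s² + 4s + 5)/s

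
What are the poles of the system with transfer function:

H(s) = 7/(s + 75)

Pole is where denominator = 0: s + 75 = 0, so s = -75.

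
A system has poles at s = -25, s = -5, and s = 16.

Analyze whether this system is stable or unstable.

Pole(s) at s = 16 are not in the left half-plane. System is unstable.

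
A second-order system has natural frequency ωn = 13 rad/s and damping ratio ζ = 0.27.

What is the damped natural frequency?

ωd = ωn√(1 - ζ²) = 13√(1 - 0.27²) = 12.52 rad/s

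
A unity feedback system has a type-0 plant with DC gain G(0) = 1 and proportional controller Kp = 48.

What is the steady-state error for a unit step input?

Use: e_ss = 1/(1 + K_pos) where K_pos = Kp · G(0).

K_pos = Kp · G(0) = 48 × 1 = 48. e_ss = 1/(1 + 48) = 0.0204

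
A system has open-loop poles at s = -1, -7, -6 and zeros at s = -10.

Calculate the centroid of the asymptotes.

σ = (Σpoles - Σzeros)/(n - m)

σ = (Σpoles - Σzeros)/(n - m) = (-14 - (-10))/(3 - 1) = -4/2 = -2.0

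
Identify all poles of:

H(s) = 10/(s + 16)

Pole is where denominator = 0: s + 16 = 0, so s = -16.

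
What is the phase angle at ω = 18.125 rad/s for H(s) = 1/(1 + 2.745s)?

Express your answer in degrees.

Phase = -arctan(ωτ) = -arctan(18.125 × 2.745) = -88.8°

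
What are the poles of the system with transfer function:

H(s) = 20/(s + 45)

Pole is where denominator = 0: s + 45 = 0, so s = -45.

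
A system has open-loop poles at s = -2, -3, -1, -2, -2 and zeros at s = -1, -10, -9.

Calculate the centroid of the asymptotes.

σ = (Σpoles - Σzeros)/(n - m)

σ = (Σpoles - Σzeros)/(n - m) = (-10 - (-20))/(5 - 3) = 10/2 = 5.0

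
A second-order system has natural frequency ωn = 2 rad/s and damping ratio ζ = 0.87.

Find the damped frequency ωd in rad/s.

ωd = ωn√(1 - ζ²) = 2√(1 - 0.87²) = 0.99 rad/s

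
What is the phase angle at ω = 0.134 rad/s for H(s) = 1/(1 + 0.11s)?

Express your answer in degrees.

Phase = -arctan(ωτ) = -arctan(0.134 × 0.11) = -0.8°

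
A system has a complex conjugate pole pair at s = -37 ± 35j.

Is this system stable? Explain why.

Real part of poles is -37 (< 0, left half-plane). Stable.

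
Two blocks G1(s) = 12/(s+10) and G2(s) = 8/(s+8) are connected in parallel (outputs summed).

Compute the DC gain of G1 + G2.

Parallel: G_eq = G1 + G2. DC gain = G1(0) + G2(0) = 12/10 + 8/8 = 1.2 + 1 = 2.2.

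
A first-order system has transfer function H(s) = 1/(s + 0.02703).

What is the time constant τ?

For H(s) = 1/(s + 1/τ), the pole is at -1/τ = -0.02703, so τ = 1/0.02703 = 37 s.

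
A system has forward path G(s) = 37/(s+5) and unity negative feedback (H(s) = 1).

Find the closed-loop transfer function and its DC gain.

T(s) = G/(1+GH) = [37/(s+5)] / [1 + 37/(s+5)] = 37/(s+5+37) = 37/(s+42). DC gain = 37/42 = 0.8810.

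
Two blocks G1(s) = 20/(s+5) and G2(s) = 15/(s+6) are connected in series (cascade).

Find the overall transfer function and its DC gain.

Series: multiply transfer functions. G_eq = 20/(s+5) × 15/(s+6) = 300/((s+5)(s+6)). DC gain = 300/(5×6) = 10.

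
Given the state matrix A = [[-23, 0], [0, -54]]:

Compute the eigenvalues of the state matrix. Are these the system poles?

For diagonal matrix, eigenvalues are diagonal entries: λ₁ = -23, λ₂ = -54. Eigenvalues of A = system poles.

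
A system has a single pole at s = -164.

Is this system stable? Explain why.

Pole at s = -164 is in the left half-plane. Stable.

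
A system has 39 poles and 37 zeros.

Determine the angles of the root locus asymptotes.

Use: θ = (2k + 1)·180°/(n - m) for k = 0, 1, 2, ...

n - m = 39 - 37 = 2. Angles: θk = (2k + 1)·180°/2 = 90°, 270°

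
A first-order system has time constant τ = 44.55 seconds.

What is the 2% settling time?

For first-order system, 2% settling time ≈ 4τ = 4 × 44.55 = 178.2 s.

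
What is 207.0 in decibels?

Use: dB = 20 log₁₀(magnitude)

dB = 20 log₁₀(207.0) = 46.3 dB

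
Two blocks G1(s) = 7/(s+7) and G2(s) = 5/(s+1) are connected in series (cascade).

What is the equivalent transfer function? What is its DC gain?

Series: multiply transfer functions. G_eq = 7/(s+7) × 5/(s+1) = 35/((s+7)(s+1)). DC gain = 35/(7×1) = 5.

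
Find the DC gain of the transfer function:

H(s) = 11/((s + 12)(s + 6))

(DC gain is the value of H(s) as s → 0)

DC gain = H(0) = 11/(12 × 6) = 11/72 = 0.1528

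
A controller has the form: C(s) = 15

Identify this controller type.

This is a Proportional (P) controller.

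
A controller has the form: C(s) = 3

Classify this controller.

This is a Proportional (P) controller.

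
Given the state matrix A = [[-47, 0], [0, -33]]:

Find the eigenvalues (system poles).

For diagonal matrix, eigenvalues are diagonal entries: λ₁ = -47, λ₂ = -33.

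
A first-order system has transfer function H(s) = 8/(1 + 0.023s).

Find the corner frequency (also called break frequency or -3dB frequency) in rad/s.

Corner frequency = 1/τ = 1/0.023 = 43.478 rad/s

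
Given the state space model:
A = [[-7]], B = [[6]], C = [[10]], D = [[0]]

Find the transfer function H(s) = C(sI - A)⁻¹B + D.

(sI - A)⁻¹ = 1/(s + 7). H(s) = 10 × 6/(s + 7) + 0 = 60/(s + 7).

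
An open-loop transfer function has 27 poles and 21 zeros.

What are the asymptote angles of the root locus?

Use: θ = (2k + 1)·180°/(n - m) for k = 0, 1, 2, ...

n - m = 27 - 21 = 6. Angles: θk = (2k + 1)·180°/6 = 30°, 90°, 150°, 210°, 270°, 330°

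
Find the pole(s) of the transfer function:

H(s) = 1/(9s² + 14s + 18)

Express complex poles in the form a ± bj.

Discriminant = 14² - 4×9×18 = 196 - 648 = -452 < 0, so the poles are a complex conjugate pair s = (-14 ± j√452)/(2×9). Real part = -14/(2×9) = -14/18 ≈ -0.7778; imaginary part = ±√452/(2×9) ≈ 1.1811. Poles: s = -0.7778 ± 1.1811j.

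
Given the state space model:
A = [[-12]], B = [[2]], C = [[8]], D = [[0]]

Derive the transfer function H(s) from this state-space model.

(sI - A)⁻¹ = 1/(s + 12). H(s) = 8 × 2/(s + 12) + 0 = 16/(s + 12).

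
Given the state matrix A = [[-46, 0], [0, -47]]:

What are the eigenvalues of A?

For diagonal matrix, eigenvalues are diagonal entries: λ₁ = -46, λ₂ = -47.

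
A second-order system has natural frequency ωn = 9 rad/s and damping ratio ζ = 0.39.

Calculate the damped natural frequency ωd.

ωd = ωn√(1 - ζ²) = 9√(1 - 0.39²) = 8.29 rad/s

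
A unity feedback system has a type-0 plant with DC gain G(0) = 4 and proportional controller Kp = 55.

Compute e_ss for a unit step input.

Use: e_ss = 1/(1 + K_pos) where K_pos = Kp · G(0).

K_pos = Kp · G(0) = 55 × 4 = 220. e_ss = 1/(1 + 220) = 0.0045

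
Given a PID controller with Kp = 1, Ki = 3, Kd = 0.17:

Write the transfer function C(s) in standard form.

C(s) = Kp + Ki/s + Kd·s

Substituting values: C(s) = 1 + 3/s + 0.17s = (0.17s² + s + 3)/s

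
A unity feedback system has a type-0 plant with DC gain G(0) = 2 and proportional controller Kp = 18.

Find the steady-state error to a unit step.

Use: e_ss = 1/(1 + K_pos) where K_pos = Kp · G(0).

K_pos = Kp · G(0) = 18 × 2 = 36. e_ss = 1/(1 + 36) = 0.0270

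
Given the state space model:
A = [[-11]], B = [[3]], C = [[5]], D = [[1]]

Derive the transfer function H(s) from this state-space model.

(sI - A)⁻¹ = 1/(s + 11). H(s) = 5×3/(s + 11) + 1 = (s + 26)/(s + 11).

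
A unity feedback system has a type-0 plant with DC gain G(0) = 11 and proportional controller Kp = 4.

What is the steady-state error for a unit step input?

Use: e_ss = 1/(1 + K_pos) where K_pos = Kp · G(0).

K_pos = Kp · G(0) = 4 × 11 = 44. e_ss = 1/(1 + 44) = 0.0222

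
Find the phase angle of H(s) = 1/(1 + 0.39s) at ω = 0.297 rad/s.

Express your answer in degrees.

Phase = -arctan(ωτ) = -arctan(0.297 × 0.39) = -6.6°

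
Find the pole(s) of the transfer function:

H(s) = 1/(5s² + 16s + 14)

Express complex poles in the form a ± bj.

Discriminant = 16² - 4×5×14 = 256 - 280 = -24 < 0, so the poles are a complex conjugate pair s = (-16 ± j√24)/(2×5). Real part = -16/(2×5) = -16/10 = -1.6; imaginary part = ±√24/(2×5) ≈ 0.4899. Poles: s = -1.6 ± 0.4899j.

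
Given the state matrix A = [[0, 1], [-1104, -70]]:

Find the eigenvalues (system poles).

det(A - λI) = λ² - (-70)λ + 1104 = (λ - (-46))(λ - (-24)). Eigenvalues: -46, -24.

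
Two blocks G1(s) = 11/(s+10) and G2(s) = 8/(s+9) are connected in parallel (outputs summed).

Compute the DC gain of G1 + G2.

Parallel: G_eq = G1 + G2. DC gain = G1(0) + G2(0) = 11/10 + 8/9 = 1.1 + 0.8889 = 1.9889.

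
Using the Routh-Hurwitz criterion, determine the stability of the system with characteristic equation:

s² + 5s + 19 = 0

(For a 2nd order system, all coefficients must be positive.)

Coefficients: 1, 5, 19. All positive, so system is stable.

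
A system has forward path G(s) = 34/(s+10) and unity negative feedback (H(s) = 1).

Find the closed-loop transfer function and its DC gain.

T(s) = G/(1+GH) = [34/(s+10)] / [1 + 34/(s+10)] = 34/(s+10+34) = 34/(s+44). DC gain = 34/44 = 0.7727.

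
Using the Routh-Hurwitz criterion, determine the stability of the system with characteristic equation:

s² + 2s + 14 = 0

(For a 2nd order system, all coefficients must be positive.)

Coefficients: 1, 2, 14. All positive, so system is stable.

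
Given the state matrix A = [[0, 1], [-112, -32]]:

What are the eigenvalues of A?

det(A - λI) = λ² - (-32)λ + 112 = (λ - (-28))(λ - (-4)). Eigenvalues: -28, -4.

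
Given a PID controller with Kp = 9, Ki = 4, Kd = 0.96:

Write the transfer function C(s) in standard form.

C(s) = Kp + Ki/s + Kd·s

Substituting values: C(s) = 9 + 4/s + 0.96s = (0.96s² + 9s + 4)/s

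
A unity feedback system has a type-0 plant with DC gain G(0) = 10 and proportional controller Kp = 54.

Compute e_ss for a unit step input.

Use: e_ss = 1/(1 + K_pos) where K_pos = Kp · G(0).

K_pos = Kp · G(0) = 54 × 10 = 540. e_ss = 1/(1 + 540) = 0.0018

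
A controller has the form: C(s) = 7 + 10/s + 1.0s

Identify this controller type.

This is a Proportional-Integral-Derivative (PID) controller.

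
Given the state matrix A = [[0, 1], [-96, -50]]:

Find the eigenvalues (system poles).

det(A - λI) = λ² - (-50)λ + 96 = (λ - (-48))(λ - (-2)). Eigenvalues: -48, -2.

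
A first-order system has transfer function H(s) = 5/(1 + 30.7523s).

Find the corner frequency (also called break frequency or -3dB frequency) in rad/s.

Corner frequency = 1/τ = 1/30.7523 = 0.033 rad/s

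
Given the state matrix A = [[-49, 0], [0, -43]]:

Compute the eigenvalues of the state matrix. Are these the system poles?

For diagonal matrix, eigenvalues are diagonal entries: λ₁ = -49, λ₂ = -43. Eigenvalues of A = system poles.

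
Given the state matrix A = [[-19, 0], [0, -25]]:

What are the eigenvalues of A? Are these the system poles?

For diagonal matrix, eigenvalues are diagonal entries: λ₁ = -19, λ₂ = -25. Eigenvalues of A = system poles.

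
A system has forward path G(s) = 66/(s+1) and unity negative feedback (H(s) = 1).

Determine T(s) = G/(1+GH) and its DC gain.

T(s) = G/(1+GH) = [66/(s+1)] / [1 + 66/(s+1)] = 66/(s+1+66) = 66/(s+67). DC gain = 66/67 = 0.9851.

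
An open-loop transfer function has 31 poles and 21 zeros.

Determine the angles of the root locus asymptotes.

n - m = 31 - 21 = 10. Angles: θk = (2k + 1)·180°/10 = 18°, 54°, 90°, 126°, 162°, 198°, 234°, 270°, 306°, 342°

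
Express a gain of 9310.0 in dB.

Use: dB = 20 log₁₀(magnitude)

dB = 20 log₁₀(9310.0) = 79.4 dB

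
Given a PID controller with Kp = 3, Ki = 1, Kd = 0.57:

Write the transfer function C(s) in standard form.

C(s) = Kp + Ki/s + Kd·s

Substituting values: C(s) = 3 + 1/s + 0.57s = (0.57s² + 3s + 1)/s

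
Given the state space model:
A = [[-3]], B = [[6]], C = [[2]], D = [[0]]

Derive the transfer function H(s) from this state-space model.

(sI - A)⁻¹ = 1/(s + 3). H(s) = 2 × 6/(s + 3) + 0 = 12/(s + 3).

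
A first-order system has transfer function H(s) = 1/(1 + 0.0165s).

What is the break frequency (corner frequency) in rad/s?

Corner frequency = 1/τ = 1/0.0165 = 60.606 rad/s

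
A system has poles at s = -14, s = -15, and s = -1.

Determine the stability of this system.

All poles are in the left half-plane. System is stable.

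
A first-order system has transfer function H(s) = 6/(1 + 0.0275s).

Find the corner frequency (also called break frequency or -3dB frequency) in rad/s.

Corner frequency = 1/τ = 1/0.0275 = 36.364 rad/s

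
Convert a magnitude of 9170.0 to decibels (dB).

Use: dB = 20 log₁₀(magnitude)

dB = 20 log₁₀(9170.0) = 79.2 dB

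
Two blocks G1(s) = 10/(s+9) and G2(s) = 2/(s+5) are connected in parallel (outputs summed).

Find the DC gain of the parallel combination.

Parallel: G_eq = G1 + G2. DC gain = G1(0) + G2(0) = 10/9 + 2/5 = 1.1111 + 0.4 = 1.5111.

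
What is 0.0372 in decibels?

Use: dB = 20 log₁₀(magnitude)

dB = 20 log₁₀(0.0372) = -28.6 dB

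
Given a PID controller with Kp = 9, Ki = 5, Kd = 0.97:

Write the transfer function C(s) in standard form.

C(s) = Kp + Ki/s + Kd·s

Substituting values: C(s) = 9 + 5/s + 0.97s = (0.97s² + 9s + 5)/s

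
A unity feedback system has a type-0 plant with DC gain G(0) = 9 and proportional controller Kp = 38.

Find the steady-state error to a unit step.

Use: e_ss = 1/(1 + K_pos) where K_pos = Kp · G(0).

K_pos = Kp · G(0) = 38 × 9 = 342. e_ss = 1/(1 + 342) = 0.0029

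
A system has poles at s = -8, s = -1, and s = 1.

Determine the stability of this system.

Pole(s) at s = 1 are not in the left half-plane. System is unstable.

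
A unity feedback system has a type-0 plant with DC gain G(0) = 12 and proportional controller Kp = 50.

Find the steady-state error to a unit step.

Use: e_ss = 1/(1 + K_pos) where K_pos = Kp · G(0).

K_pos = Kp · G(0) = 50 × 12 = 600. e_ss = 1/(1 + 600) = 0.0017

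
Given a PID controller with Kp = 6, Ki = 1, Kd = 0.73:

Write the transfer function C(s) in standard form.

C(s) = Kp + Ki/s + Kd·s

Substituting values: C(s) = 6 + 1/s + 0.73s = (0.73s² + 6s + 1)/s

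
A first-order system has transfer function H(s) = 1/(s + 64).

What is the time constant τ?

For H(s) = 1/(s + 1/τ), the pole is at -1/τ = -64, so τ = 1/64 = 0.015625 s.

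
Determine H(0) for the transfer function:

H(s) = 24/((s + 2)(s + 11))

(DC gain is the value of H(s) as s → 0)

DC gain = H(0) = 24/(2 × 11) = 24/22 = 1.0909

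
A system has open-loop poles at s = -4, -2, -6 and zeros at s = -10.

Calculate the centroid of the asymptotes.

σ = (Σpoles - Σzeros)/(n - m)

σ = (Σpoles - Σzeros)/(n - m) = (-12 - (-10))/(3 - 1) = -2/2 = -1.0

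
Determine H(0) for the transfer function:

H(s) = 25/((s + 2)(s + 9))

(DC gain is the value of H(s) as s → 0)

DC gain = H(0) = 25/(2 × 9) = 25/18 = 1.3889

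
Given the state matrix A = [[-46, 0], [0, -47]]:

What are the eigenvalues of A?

For diagonal matrix, eigenvalues are diagonal entries: λ₁ = -46, λ₂ = -47.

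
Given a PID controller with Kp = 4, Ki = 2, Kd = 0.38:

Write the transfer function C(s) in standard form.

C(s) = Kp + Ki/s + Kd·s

Substituting values: C(s) = 4 + 2/s + 0.38s = (0.38s² + 4s + 2)/s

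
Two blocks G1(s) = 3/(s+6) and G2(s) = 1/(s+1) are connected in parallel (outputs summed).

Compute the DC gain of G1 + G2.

Parallel: G_eq = G1 + G2. DC gain = G1(0) + G2(0) = 3/6 + 1/1 = 0.5 + 1 = 1.5.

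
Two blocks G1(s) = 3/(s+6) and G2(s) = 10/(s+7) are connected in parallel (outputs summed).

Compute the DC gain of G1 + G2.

Parallel: G_eq = G1 + G2. DC gain = G1(0) + G2(0) = 3/6 + 10/7 = 0.5 + 1.4286 = 1.9286.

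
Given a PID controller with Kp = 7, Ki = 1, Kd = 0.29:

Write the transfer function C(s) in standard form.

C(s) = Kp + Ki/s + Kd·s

Substituting values: C(s) = 7 + 1/s + 0.29s = (0.29s² + 7s + 1)/s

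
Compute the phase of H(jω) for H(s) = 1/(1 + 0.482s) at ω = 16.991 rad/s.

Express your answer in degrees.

Phase = -arctan(ωτ) = -arctan(16.991 × 0.482) = -83.0°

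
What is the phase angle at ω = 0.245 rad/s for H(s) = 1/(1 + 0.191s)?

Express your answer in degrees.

Phase = -arctan(ωτ) = -arctan(0.245 × 0.191) = -2.7°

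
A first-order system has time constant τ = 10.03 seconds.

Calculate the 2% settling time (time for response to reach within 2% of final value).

For first-order system, 2% settling time ≈ 4τ = 4 × 10.03 = 40.12 s.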